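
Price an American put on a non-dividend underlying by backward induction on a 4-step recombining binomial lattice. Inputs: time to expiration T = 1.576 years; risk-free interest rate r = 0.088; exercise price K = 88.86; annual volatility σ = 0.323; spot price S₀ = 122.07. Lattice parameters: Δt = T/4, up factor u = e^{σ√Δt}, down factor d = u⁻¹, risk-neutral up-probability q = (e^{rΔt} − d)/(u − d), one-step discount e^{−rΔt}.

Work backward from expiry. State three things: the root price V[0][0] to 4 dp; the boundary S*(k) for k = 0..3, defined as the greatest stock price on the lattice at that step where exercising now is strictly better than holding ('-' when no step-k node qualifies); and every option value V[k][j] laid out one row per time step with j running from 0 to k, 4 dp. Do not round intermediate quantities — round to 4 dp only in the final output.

price = 3.0661
boundary = - - - 66.4440
tree:
3.0661
6.0613 0.6740
11.7850 1.5036 0.0000
22.4160 3.3541 0.0000 0.0000
34.6094 7.4821 0.0000 0.0000 0.0000

Δt=0.39400, u=1.22476, d=0.81649, q=0.53590, disc=e^(-rΔt)=0.96592
k=4 terminal: V=max(K-S,0) → 34.6094 7.4821 0.0000 0.0000 0.0000
k=3: j=0 S=66.4440 intr=22.4160 cont=19.3879 V=22.4160[EX]; j=1 S=99.6685 intr=0.0000 cont=3.3541 V=3.3541[hold]; j=2 S=149.5065 intr=0.0000 cont=0.0000 V=0.0000[hold]; j=3 S=224.2654 intr=0.0000 cont=0.0000 V=0.0000[hold]  S*(3)=66.4440
k=2: j=0 S=81.3779 intr=7.4821 cont=11.7850 V=11.7850[hold]; j=1 S=122.0700 intr=0.0000 cont=1.5036 V=1.5036[hold]; j=2 S=183.1096 intr=0.0000 cont=0.0000 V=0.0000[hold]  S*(2)=-
k=1: j=0 S=99.6685 intr=0.0000 cont=6.0613 V=6.0613[hold]; j=1 S=149.5065 intr=0.0000 cont=0.6740 V=0.6740[hold]  S*(1)=-
k=0: j=0 S=122.0700 intr=0.0000 cont=3.0661 V=3.0661[hold]  S*(0)=-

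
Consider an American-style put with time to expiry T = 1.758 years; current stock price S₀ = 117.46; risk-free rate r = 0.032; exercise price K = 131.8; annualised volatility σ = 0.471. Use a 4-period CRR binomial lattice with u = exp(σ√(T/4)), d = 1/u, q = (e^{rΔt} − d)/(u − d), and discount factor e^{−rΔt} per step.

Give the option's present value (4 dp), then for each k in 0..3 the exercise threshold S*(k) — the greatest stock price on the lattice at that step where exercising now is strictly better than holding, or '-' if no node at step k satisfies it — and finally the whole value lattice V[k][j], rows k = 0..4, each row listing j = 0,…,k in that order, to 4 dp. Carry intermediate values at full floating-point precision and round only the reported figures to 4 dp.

Δt=0.43950  u=1.36649  d=0.73180  q=0.44488  discount=0.98603
step 4 (expiry): payoffs max(K−S,0) = 98.1133 68.8966 14.3400 0.0000 0.0000
step 3: (k=3,j=0): S=46.0327, (K−S)⁺=85.7673, hold=83.9266 ⇒ V=85.7673 exercise | (k=3,j=1): S=85.9572, (K−S)⁺=45.8428, hold=44.0022 ⇒ V=45.8428 exercise | (k=3,j=2): S=160.5084, (K−S)⁺=0.0000, hold=7.8492 ⇒ V=7.8492 continue | (k=3,j=3): S=299.7184, (K−S)⁺=0.0000, hold=0.0000 ⇒ V=0.0000 continue  boundary S*=85.9572
step 2: (k=2,j=0): S=62.9034, (K−S)⁺=68.8966, hold=67.0559 ⇒ V=68.8966 exercise | (k=2,j=1): S=117.4600, (K−S)⁺=14.3400, hold=28.5360 ⇒ V=28.5360 continue | (k=2,j=2): S=219.3338, (K−S)⁺=0.0000, hold=4.2964 ⇒ V=4.2964 continue  boundary S*=62.9034
step 1: (k=1,j=0): S=85.9572, (K−S)⁺=45.8428, hold=50.2295 ⇒ V=50.2295 continue | (k=1,j=1): S=160.5084, (K−S)⁺=0.0000, hold=17.5043 ⇒ V=17.5043 continue  boundary S*=-
step 0: (k=0,j=0): S=117.4600, (K−S)⁺=14.3400, hold=35.1725 ⇒ V=35.1725 continue  boundary S*=-

price = 35.1725
boundary = - - 62.9034 85.9572
tree:
35.1725
50.2295 17.5043
68.8966 28.5360 4.2964
85.7673 45.8428 7.8492 0.0000
98.1133 68.8966 14.3400 0.0000 0.0000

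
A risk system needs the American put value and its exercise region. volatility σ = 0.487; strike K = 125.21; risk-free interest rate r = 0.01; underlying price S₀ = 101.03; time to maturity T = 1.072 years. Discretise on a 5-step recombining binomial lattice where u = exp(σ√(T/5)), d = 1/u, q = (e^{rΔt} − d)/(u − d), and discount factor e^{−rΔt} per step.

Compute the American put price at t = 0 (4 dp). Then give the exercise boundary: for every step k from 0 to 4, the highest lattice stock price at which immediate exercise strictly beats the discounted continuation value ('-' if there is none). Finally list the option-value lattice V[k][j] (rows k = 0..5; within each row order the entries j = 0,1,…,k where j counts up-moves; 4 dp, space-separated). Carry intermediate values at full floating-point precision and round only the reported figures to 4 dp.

Δt=0.21440  u=1.25295  d=0.79812  q=0.44858  discount=0.99786
step 5 (expiry): payoffs max(K−S,0) = 92.4918 73.8466 44.5760 0.0000 0.0000 0.0000
step 4: (k=4,j=0): S=40.9941, (K−S)⁺=84.2159, hold=83.9477 ⇒ V=84.2159 exercise | (k=4,j=1): S=64.3555, (K−S)⁺=60.8545, hold=60.5863 ⇒ V=60.8545 exercise | (k=4,j=2): S=101.0300, (K−S)⁺=24.1800, hold=24.5274 ⇒ V=24.5274 continue | (k=4,j=3): S=158.6043, (K−S)⁺=0.0000, hold=0.0000 ⇒ V=0.0000 continue | (k=4,j=4): S=248.9885, (K−S)⁺=0.0000, hold=0.0000 ⇒ V=0.0000 continue  boundary S*=64.3555
step 3: (k=3,j=0): S=51.3634, (K−S)⁺=73.8466, hold=73.5785 ⇒ V=73.8466 exercise | (k=3,j=1): S=80.6340, (K−S)⁺=44.5760, hold=44.4633 ⇒ V=44.5760 exercise | (k=3,j=2): S=126.5851, (K−S)⁺=0.0000, hold=13.4959 ⇒ V=13.4959 continue | (k=3,j=3): S=198.7225, (K−S)⁺=0.0000, hold=0.0000 ⇒ V=0.0000 continue  boundary S*=80.6340
step 2: (k=2,j=0): S=64.3555, (K−S)⁺=60.8545, hold=60.5863 ⇒ V=60.8545 exercise | (k=2,j=1): S=101.0300, (K−S)⁺=24.1800, hold=30.5684 ⇒ V=30.5684 continue | (k=2,j=2): S=158.6043, (K−S)⁺=0.0000, hold=7.4259 ⇒ V=7.4259 continue  boundary S*=64.3555
step 1: (k=1,j=0): S=80.6340, (K−S)⁺=44.5760, hold=47.1674 ⇒ V=47.1674 continue | (k=1,j=1): S=126.5851, (K−S)⁺=0.0000, hold=20.1439 ⇒ V=20.1439 continue  boundary S*=-
step 0: (k=0,j=0): S=101.0300, (K−S)⁺=24.1800, hold=34.9701 ⇒ V=34.9701 continue  boundary S*=-

price = 34.9701
boundary = - - 64.3555 80.6340 64.3555
tree:
34.9701
47.1674 20.1439
60.8545 30.5684 7.4259
73.8466 44.5760 13.4959 0.0000
84.2159 60.8545 24.5274 0.0000 0.0000
92.4918 73.8466 44.5760 0.0000 0.0000 0.0000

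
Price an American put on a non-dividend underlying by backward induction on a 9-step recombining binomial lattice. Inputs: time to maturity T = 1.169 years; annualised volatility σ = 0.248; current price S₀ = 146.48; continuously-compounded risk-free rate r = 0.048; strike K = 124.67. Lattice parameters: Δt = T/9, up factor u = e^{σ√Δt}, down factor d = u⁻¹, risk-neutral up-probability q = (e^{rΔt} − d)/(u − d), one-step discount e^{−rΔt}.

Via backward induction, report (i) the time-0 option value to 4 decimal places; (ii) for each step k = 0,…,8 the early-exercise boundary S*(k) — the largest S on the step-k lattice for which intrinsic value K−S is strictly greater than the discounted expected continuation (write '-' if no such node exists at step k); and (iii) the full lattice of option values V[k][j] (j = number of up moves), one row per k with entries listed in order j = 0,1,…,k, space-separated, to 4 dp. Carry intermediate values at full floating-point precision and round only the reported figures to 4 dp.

price = 4.5307
boundary = - - - - - 93.6900 102.4496 93.6900 102.4496
tree:
4.5307
7.0712 2.1705
10.7553 3.6545 0.7859
15.8745 6.0192 1.4508 0.1632
22.6253 9.6496 2.6408 0.3370 0.0000
30.9800 14.9577 4.7204 0.6958 0.0000 0.0000
38.9906 22.2204 8.2348 1.4365 0.0000 0.0000 0.0000
46.3163 30.9800 13.8820 2.9658 0.0000 0.0000 0.0000 0.0000
53.0157 38.9906 22.2204 6.1232 0.0000 0.0000 0.0000 0.0000 0.0000
59.1422 46.3163 30.9800 12.6418 0.0000 0.0000 0.0000 0.0000 0.0000 0.0000

params: Δt=0.12989 u=1.09350 d=0.91450 q=0.51261 e^(-rΔt)=0.99378
t_9 payoffs: 59.1422 46.3163 30.9800 12.6418 0.0000 0.0000 0.0000 0.0000 0.0000 0.0000
t_8: node(8,0) S=71.6543 payoff=53.0157 vs cont=52.2408 → 53.0157 [stop]  node(8,1) S=85.6794 payoff=38.9906 vs cont=38.2158 → 38.9906 [stop]  node(8,2) S=102.4496 payoff=22.2204 vs cont=21.4455 → 22.2204 [stop]  node(8,3) S=122.5023 payoff=2.1677 vs cont=6.1232 → 6.1232 [wait]  node(8,4) S=146.4800 payoff=0.0000 vs cont=0.0000 → 0.0000 [wait]  node(8,5) S=175.1509 payoff=0.0000 vs cont=0.0000 → 0.0000 [wait]  node(8,6) S=209.4336 payoff=0.0000 vs cont=0.0000 → 0.0000 [wait]  node(8,7) S=250.4265 payoff=0.0000 vs cont=0.0000 → 0.0000 [wait]  node(8,8) S=299.4431 payoff=0.0000 vs cont=0.0000 → 0.0000 [wait]  ⇒ S*(8)=102.4496
t_7: node(7,0) S=78.3537 payoff=46.3163 vs cont=45.5415 → 46.3163 [stop]  node(7,1) S=93.6900 payoff=30.9800 vs cont=30.2051 → 30.9800 [stop]  node(7,2) S=112.0282 payoff=12.6418 vs cont=13.8820 → 13.8820 [wait]  node(7,3) S=133.9557 payoff=0.0000 vs cont=2.9658 → 2.9658 [wait]  node(7,4) S=160.1752 payoff=0.0000 vs cont=0.0000 → 0.0000 [wait]  node(7,5) S=191.5267 payoff=0.0000 vs cont=0.0000 → 0.0000 [wait]  node(7,6) S=229.0147 payoff=0.0000 vs cont=0.0000 → 0.0000 [wait]  node(7,7) S=273.8403 payoff=0.0000 vs cont=0.0000 → 0.0000 [wait]  ⇒ S*(7)=93.6900
t_6: node(6,0) S=85.6794 payoff=38.9906 vs cont=38.2158 → 38.9906 [stop]  node(6,1) S=102.4496 payoff=22.2204 vs cont=22.0773 → 22.2204 [stop]  node(6,2) S=122.5023 payoff=2.1677 vs cont=8.2348 → 8.2348 [wait]  node(6,3) S=146.4800 payoff=0.0000 vs cont=1.4365 → 1.4365 [wait]  node(6,4) S=175.1509 payoff=0.0000 vs cont=0.0000 → 0.0000 [wait]  node(6,5) S=209.4336 payoff=0.0000 vs cont=0.0000 → 0.0000 [wait]  node(6,6) S=250.4265 payoff=0.0000 vs cont=0.0000 → 0.0000 [wait]  ⇒ S*(6)=102.4496
t_5: node(5,0) S=93.6900 payoff=30.9800 vs cont=30.2051 → 30.9800 [stop]  node(5,1) S=112.0282 payoff=12.6418 vs cont=14.9577 → 14.9577 [wait]  node(5,2) S=133.9557 payoff=0.0000 vs cont=4.7204 → 4.7204 [wait]  node(5,3) S=160.1752 payoff=0.0000 vs cont=0.6958 → 0.6958 [wait]  node(5,4) S=191.5267 payoff=0.0000 vs cont=0.0000 → 0.0000 [wait]  node(5,5) S=229.0147 payoff=0.0000 vs cont=0.0000 → 0.0000 [wait]  ⇒ S*(5)=93.6900
t_4: node(4,0) S=102.4496 payoff=22.2204 vs cont=22.6253 → 22.6253 [wait]  node(4,1) S=122.5023 payoff=2.1677 vs cont=9.6496 → 9.6496 [wait]  node(4,2) S=146.4800 payoff=0.0000 vs cont=2.6408 → 2.6408 [wait]  node(4,3) S=175.1509 payoff=0.0000 vs cont=0.3370 → 0.3370 [wait]  node(4,4) S=209.4336 payoff=0.0000 vs cont=0.0000 → 0.0000 [wait]  ⇒ S*(4)=-
t_3: node(3,0) S=112.0282 payoff=12.6418 vs cont=15.8745 → 15.8745 [wait]  node(3,1) S=133.9557 payoff=0.0000 vs cont=6.0192 → 6.0192 [wait]  node(3,2) S=160.1752 payoff=0.0000 vs cont=1.4508 → 1.4508 [wait]  node(3,3) S=191.5267 payoff=0.0000 vs cont=0.1632 → 0.1632 [wait]  ⇒ S*(3)=-
t_2: node(2,0) S=122.5023 payoff=2.1677 vs cont=10.7553 → 10.7553 [wait]  node(2,1) S=146.4800 payoff=0.0000 vs cont=3.6545 → 3.6545 [wait]  node(2,2) S=175.1509 payoff=0.0000 vs cont=0.7859 → 0.7859 [wait]  ⇒ S*(2)=-
t_1: node(1,0) S=133.9557 payoff=0.0000 vs cont=7.0712 → 7.0712 [wait]  node(1,1) S=160.1752 payoff=0.0000 vs cont=2.1705 → 2.1705 [wait]  ⇒ S*(1)=-
t_0: node(0,0) S=146.4800 payoff=0.0000 vs cont=4.5307 → 4.5307 [wait]  ⇒ S*(0)=-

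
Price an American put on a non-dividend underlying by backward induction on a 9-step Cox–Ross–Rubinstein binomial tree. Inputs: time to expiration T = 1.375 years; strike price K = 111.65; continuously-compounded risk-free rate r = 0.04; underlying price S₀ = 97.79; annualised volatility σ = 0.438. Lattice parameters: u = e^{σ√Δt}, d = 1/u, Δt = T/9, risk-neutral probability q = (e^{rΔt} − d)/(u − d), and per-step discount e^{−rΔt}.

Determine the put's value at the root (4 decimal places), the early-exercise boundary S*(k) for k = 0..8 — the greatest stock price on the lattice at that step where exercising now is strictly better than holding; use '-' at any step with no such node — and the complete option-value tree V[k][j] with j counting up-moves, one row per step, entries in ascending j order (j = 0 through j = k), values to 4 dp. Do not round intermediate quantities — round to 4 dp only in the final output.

price = 25.6401
boundary = - - - 58.5114 49.3048 58.5114 69.4371 82.4030 69.4371
tree:
25.6401
33.7131 17.0523
43.0149 23.8720 9.7385
53.1386 32.3860 14.7743 4.3009
62.3452 42.3613 21.7837 7.2213 1.1301
70.1032 53.1386 31.0017 11.8814 2.1662 0.0000
76.6404 62.3452 42.2129 19.0164 4.1524 0.0000 0.0000
82.1491 70.1032 53.1386 29.2470 7.9596 0.0000 0.0000 0.0000
86.7910 76.6404 62.3452 42.2129 15.2576 0.0000 0.0000 0.0000 0.0000
90.7025 82.1491 70.1032 53.1386 29.2470 0.0000 0.0000 0.0000 0.0000 0.0000

params: Δt=0.15278 u=1.18673 d=0.84265 q=0.47512 e^(-rΔt)=0.99391
t_9 payoffs: 90.7025 82.1491 70.1032 53.1386 29.2470 0.0000 0.0000 0.0000 0.0000 0.0000
t_8: node(8,0) S=24.8590 payoff=86.7910 vs cont=86.1107 → 86.7910 [stop]  node(8,1) S=35.0096 payoff=76.6404 vs cont=75.9602 → 76.6404 [stop]  node(8,2) S=49.3048 payoff=62.3452 vs cont=61.6650 → 62.3452 [stop]  node(8,3) S=69.4371 payoff=42.2129 vs cont=41.5326 → 42.2129 [stop]  node(8,4) S=97.7900 payoff=13.8600 vs cont=15.2576 → 15.2576 [wait]  node(8,5) S=137.7200 payoff=0.0000 vs cont=0.0000 → 0.0000 [wait]  node(8,6) S=193.9544 payoff=0.0000 vs cont=0.0000 → 0.0000 [wait]  node(8,7) S=273.1506 payoff=0.0000 vs cont=0.0000 → 0.0000 [wait]  node(8,8) S=384.6846 payoff=0.0000 vs cont=0.0000 → 0.0000 [wait]  ⇒ S*(8)=69.4371
t_7: node(7,0) S=29.5009 payoff=82.1491 vs cont=81.4689 → 82.1491 [stop]  node(7,1) S=41.5468 payoff=70.1032 vs cont=69.4229 → 70.1032 [stop]  node(7,2) S=58.5114 payoff=53.1386 vs cont=52.4584 → 53.1386 [stop]  node(7,3) S=82.4030 payoff=29.2470 vs cont=29.2268 → 29.2470 [stop]  node(7,4) S=116.0502 payoff=0.0000 vs cont=7.9596 → 7.9596 [wait]  node(7,5) S=163.4362 payoff=0.0000 vs cont=0.0000 → 0.0000 [wait]  node(7,6) S=230.1712 payoff=0.0000 vs cont=0.0000 → 0.0000 [wait]  node(7,7) S=324.1556 payoff=0.0000 vs cont=0.0000 → 0.0000 [wait]  ⇒ S*(7)=82.4030
t_6: node(6,0) S=35.0096 payoff=76.6404 vs cont=75.9602 → 76.6404 [stop]  node(6,1) S=49.3048 payoff=62.3452 vs cont=61.6650 → 62.3452 [stop]  node(6,2) S=69.4371 payoff=42.2129 vs cont=41.5326 → 42.2129 [stop]  node(6,3) S=97.7900 payoff=13.8600 vs cont=19.0164 → 19.0164 [wait]  node(6,4) S=137.7200 payoff=0.0000 vs cont=4.1524 → 4.1524 [wait]  node(6,5) S=193.9544 payoff=0.0000 vs cont=0.0000 → 0.0000 [wait]  node(6,6) S=273.1506 payoff=0.0000 vs cont=0.0000 → 0.0000 [wait]  ⇒ S*(6)=69.4371
t_5: node(5,0) S=41.5468 payoff=70.1032 vs cont=69.4229 → 70.1032 [stop]  node(5,1) S=58.5114 payoff=53.1386 vs cont=52.4584 → 53.1386 [stop]  node(5,2) S=82.4030 payoff=29.2470 vs cont=31.0017 → 31.0017 [wait]  node(5,3) S=116.0502 payoff=0.0000 vs cont=11.8814 → 11.8814 [wait]  node(5,4) S=163.4362 payoff=0.0000 vs cont=2.1662 → 2.1662 [wait]  node(5,5) S=230.1712 payoff=0.0000 vs cont=0.0000 → 0.0000 [wait]  ⇒ S*(5)=58.5114
t_4: node(4,0) S=49.3048 payoff=62.3452 vs cont=61.6650 → 62.3452 [stop]  node(4,1) S=69.4371 payoff=42.2129 vs cont=42.3613 → 42.3613 [wait]  node(4,2) S=97.7900 payoff=13.8600 vs cont=21.7837 → 21.7837 [wait]  node(4,3) S=137.7200 payoff=0.0000 vs cont=7.2213 → 7.2213 [wait]  node(4,4) S=193.9544 payoff=0.0000 vs cont=1.1301 → 1.1301 [wait]  ⇒ S*(4)=49.3048
t_3: node(3,0) S=58.5114 payoff=53.1386 vs cont=52.5284 → 53.1386 [stop]  node(3,1) S=82.4030 payoff=29.2470 vs cont=32.3860 → 32.3860 [wait]  node(3,2) S=116.0502 payoff=0.0000 vs cont=14.7743 → 14.7743 [wait]  node(3,3) S=163.4362 payoff=0.0000 vs cont=4.3009 → 4.3009 [wait]  ⇒ S*(3)=58.5114
t_2: node(2,0) S=69.4371 payoff=42.2129 vs cont=43.0149 → 43.0149 [wait]  node(2,1) S=97.7900 payoff=13.8600 vs cont=23.8720 → 23.8720 [wait]  node(2,2) S=137.7200 payoff=0.0000 vs cont=9.7385 → 9.7385 [wait]  ⇒ S*(2)=-
t_1: node(1,0) S=82.4030 payoff=29.2470 vs cont=33.7131 → 33.7131 [wait]  node(1,1) S=116.0502 payoff=0.0000 vs cont=17.0523 → 17.0523 [wait]  ⇒ S*(1)=-
t_0: node(0,0) S=97.7900 payoff=13.8600 vs cont=25.6401 → 25.6401 [wait]  ⇒ S*(0)=-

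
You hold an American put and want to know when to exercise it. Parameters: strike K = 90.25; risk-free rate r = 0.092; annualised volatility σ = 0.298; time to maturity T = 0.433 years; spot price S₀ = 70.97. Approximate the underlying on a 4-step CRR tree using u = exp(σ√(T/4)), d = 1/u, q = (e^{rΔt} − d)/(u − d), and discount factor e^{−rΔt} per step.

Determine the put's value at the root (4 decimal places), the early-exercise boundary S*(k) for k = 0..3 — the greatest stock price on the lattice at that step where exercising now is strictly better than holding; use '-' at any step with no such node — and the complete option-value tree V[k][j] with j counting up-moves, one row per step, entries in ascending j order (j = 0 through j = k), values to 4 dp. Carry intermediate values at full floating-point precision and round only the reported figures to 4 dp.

price = 19.2800
boundary = 70.9700 64.3419 70.9700 78.2809
tree:
19.2800
25.9081 12.4617
31.9172 19.2800 6.5660
37.3650 25.9081 11.9691 1.8309
42.3041 31.9172 19.2800 3.9051 0.0000

Δt=0.10825  u=1.10301  d=0.90661  q=0.52647  discount=0.99009
step 4 (expiry): payoffs max(K−S,0) = 42.3041 31.9172 19.2800 3.9051 0.0000
step 3: (k=3,j=0): S=52.8850, (K−S)⁺=37.3650, hold=36.4707 ⇒ V=37.3650 exercise | (k=3,j=1): S=64.3419, (K−S)⁺=25.9081, hold=25.0138 ⇒ V=25.9081 exercise | (k=3,j=2): S=78.2809, (K−S)⁺=11.9691, hold=11.0748 ⇒ V=11.9691 exercise | (k=3,j=3): S=95.2396, (K−S)⁺=0.0000, hold=1.8309 ⇒ V=1.8309 continue  boundary S*=78.2809
step 2: (k=2,j=0): S=58.3328, (K−S)⁺=31.9172, hold=31.0228 ⇒ V=31.9172 exercise | (k=2,j=1): S=70.9700, (K−S)⁺=19.2800, hold=18.3857 ⇒ V=19.2800 exercise | (k=2,j=2): S=86.3449, (K−S)⁺=3.9051, hold=6.5660 ⇒ V=6.5660 continue  boundary S*=70.9700
step 1: (k=1,j=0): S=64.3419, (K−S)⁺=25.9081, hold=25.0138 ⇒ V=25.9081 exercise | (k=1,j=1): S=78.2809, (K−S)⁺=11.9691, hold=12.4617 ⇒ V=12.4617 continue  boundary S*=64.3419
step 0: (k=0,j=0): S=70.9700, (K−S)⁺=19.2800, hold=18.6424 ⇒ V=19.2800 exercise  boundary S*=70.9700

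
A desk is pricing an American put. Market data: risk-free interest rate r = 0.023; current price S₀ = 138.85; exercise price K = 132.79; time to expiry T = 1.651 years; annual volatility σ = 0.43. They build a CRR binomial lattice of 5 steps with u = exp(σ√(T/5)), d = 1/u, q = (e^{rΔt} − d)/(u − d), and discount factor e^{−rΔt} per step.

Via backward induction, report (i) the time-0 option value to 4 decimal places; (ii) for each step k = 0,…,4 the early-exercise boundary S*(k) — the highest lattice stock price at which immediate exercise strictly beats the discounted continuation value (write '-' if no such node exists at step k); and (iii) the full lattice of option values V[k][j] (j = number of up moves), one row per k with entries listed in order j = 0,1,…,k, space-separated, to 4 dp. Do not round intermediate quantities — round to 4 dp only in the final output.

price = 25.6764
boundary = - - - 66.1630 84.7082
tree:
25.6764
36.6540 12.8956
50.5299 20.5692 3.8764
66.6270 32.0049 7.1513 0.0000
81.1121 48.0818 13.1929 0.0000 0.0000
92.4260 66.6270 24.3385 0.0000 0.0000 0.0000

params: Δt=0.33020 u=1.28030 d=0.78107 q=0.45381 e^(-rΔt)=0.99243
t_5 payoffs: 92.4260 66.6270 24.3385 0.0000 0.0000 0.0000
t_4: node(4,0) S=51.6779 payoff=81.1121 vs cont=80.1074 → 81.1121 [stop]  node(4,1) S=84.7082 payoff=48.0818 vs cont=47.0772 → 48.0818 [stop]  node(4,2) S=138.8500 payoff=0.0000 vs cont=13.1929 → 13.1929 [wait]  node(4,3) S=227.5969 payoff=0.0000 vs cont=0.0000 → 0.0000 [wait]  node(4,4) S=373.0671 payoff=0.0000 vs cont=0.0000 → 0.0000 [wait]  ⇒ S*(4)=84.7082
t_3: node(3,0) S=66.1630 payoff=66.6270 vs cont=65.6224 → 66.6270 [stop]  node(3,1) S=108.4515 payoff=24.3385 vs cont=32.0049 → 32.0049 [wait]  node(3,2) S=177.7691 payoff=0.0000 vs cont=7.1513 → 7.1513 [wait]  node(3,3) S=291.3914 payoff=0.0000 vs cont=0.0000 → 0.0000 [wait]  ⇒ S*(3)=66.1630
t_2: node(2,0) S=84.7082 payoff=48.0818 vs cont=50.5299 → 50.5299 [wait]  node(2,1) S=138.8500 payoff=0.0000 vs cont=20.5692 → 20.5692 [wait]  node(2,2) S=227.5969 payoff=0.0000 vs cont=3.8764 → 3.8764 [wait]  ⇒ S*(2)=-
t_1: node(1,0) S=108.4515 payoff=24.3385 vs cont=36.6540 → 36.6540 [wait]  node(1,1) S=177.7691 payoff=0.0000 vs cont=12.8956 → 12.8956 [wait]  ⇒ S*(1)=-
t_0: node(0,0) S=138.8500 payoff=0.0000 vs cont=25.6764 → 25.6764 [wait]  ⇒ S*(0)=-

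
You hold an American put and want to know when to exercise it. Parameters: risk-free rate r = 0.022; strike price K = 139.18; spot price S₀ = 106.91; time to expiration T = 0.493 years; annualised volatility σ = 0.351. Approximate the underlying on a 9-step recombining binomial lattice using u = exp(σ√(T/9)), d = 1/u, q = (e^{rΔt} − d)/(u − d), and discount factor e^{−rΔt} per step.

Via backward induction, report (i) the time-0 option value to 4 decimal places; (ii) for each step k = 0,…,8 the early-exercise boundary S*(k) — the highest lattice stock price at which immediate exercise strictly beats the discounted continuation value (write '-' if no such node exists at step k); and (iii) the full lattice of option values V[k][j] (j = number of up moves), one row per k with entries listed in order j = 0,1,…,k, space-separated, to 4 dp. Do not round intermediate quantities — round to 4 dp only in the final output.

price = 33.5800
boundary = - - 90.7117 98.4784 90.7117 98.4784 106.9100 116.0635 126.0008
tree:
33.5800
40.9010 25.9454
48.4683 33.0248 18.5464
55.6224 40.7016 25.0136 11.7746
62.2123 48.4683 32.5514 17.1292 6.1588
68.2825 55.6224 40.7016 24.0400 9.8863 2.2446
73.8739 62.2123 48.4683 32.2700 15.4233 4.0736 0.3220
79.0244 68.2825 55.6224 40.7016 23.1165 7.3513 0.6282 0.0000
83.7686 73.8739 62.2123 48.4683 32.2700 13.1792 1.2257 0.0000 0.0000
88.1387 79.0244 68.2825 55.6224 40.7016 23.1165 2.3912 0.0000 0.0000 0.0000

Δt=0.05478  u=1.08562  d=0.92113  q=0.48680  discount=0.99880
step 9 (expiry): payoffs max(K−S,0) = 88.1387 79.0244 68.2825 55.6224 40.7016 23.1165 2.3912 0.0000 0.0000 0.0000
step 8: (k=8,j=0): S=55.4114, (K−S)⁺=83.7686, hold=83.6010 ⇒ V=83.7686 exercise | (k=8,j=1): S=65.3061, (K−S)⁺=73.8739, hold=73.7063 ⇒ V=73.8739 exercise | (k=8,j=2): S=76.9677, (K−S)⁺=62.2123, hold=62.0447 ⇒ V=62.2123 exercise | (k=8,j=3): S=90.7117, (K−S)⁺=48.4683, hold=48.3006 ⇒ V=48.4683 exercise | (k=8,j=4): S=106.9100, (K−S)⁺=32.2700, hold=32.1024 ⇒ V=32.2700 exercise | (k=8,j=5): S=126.0008, (K−S)⁺=13.1792, hold=13.0116 ⇒ V=13.1792 exercise | (k=8,j=6): S=148.5006, (K−S)⁺=0.0000, hold=1.2257 ⇒ V=1.2257 continue | (k=8,j=7): S=175.0181, (K−S)⁺=0.0000, hold=0.0000 ⇒ V=0.0000 continue | (k=8,j=8): S=206.2708, (K−S)⁺=0.0000, hold=0.0000 ⇒ V=0.0000 continue  boundary S*=126.0008
step 7: (k=7,j=0): S=60.1556, (K−S)⁺=79.0244, hold=78.8567 ⇒ V=79.0244 exercise | (k=7,j=1): S=70.8975, (K−S)⁺=68.2825, hold=68.1148 ⇒ V=68.2825 exercise | (k=7,j=2): S=83.5576, (K−S)⁺=55.6224, hold=55.4548 ⇒ V=55.6224 exercise | (k=7,j=3): S=98.4784, (K−S)⁺=40.7016, hold=40.5340 ⇒ V=40.7016 exercise | (k=7,j=4): S=116.0635, (K−S)⁺=23.1165, hold=22.9488 ⇒ V=23.1165 exercise | (k=7,j=5): S=136.7888, (K−S)⁺=2.3912, hold=7.3513 ⇒ V=7.3513 continue | (k=7,j=6): S=161.2150, (K−S)⁺=0.0000, hold=0.6282 ⇒ V=0.6282 continue | (k=7,j=7): S=190.0030, (K−S)⁺=0.0000, hold=0.0000 ⇒ V=0.0000 continue  boundary S*=116.0635
step 6: (k=6,j=0): S=65.3061, (K−S)⁺=73.8739, hold=73.7063 ⇒ V=73.8739 exercise | (k=6,j=1): S=76.9677, (K−S)⁺=62.2123, hold=62.0447 ⇒ V=62.2123 exercise | (k=6,j=2): S=90.7117, (K−S)⁺=48.4683, hold=48.3006 ⇒ V=48.4683 exercise | (k=6,j=3): S=106.9100, (K−S)⁺=32.2700, hold=32.1024 ⇒ V=32.2700 exercise | (k=6,j=4): S=126.0008, (K−S)⁺=13.1792, hold=15.4233 ⇒ V=15.4233 continue | (k=6,j=5): S=148.5006, (K−S)⁺=0.0000, hold=4.0736 ⇒ V=4.0736 continue | (k=6,j=6): S=175.0181, (K−S)⁺=0.0000, hold=0.3220 ⇒ V=0.3220 continue  boundary S*=106.9100
step 5: (k=5,j=0): S=70.8975, (K−S)⁺=68.2825, hold=68.1148 ⇒ V=68.2825 exercise | (k=5,j=1): S=83.5576, (K−S)⁺=55.6224, hold=55.4548 ⇒ V=55.6224 exercise | (k=5,j=2): S=98.4784, (K−S)⁺=40.7016, hold=40.5340 ⇒ V=40.7016 exercise | (k=5,j=3): S=116.0635, (K−S)⁺=23.1165, hold=24.0400 ⇒ V=24.0400 continue | (k=5,j=4): S=136.7888, (K−S)⁺=2.3912, hold=9.8863 ⇒ V=9.8863 continue | (k=5,j=5): S=161.2150, (K−S)⁺=0.0000, hold=2.2446 ⇒ V=2.2446 continue  boundary S*=98.4784
step 4: (k=4,j=0): S=76.9677, (K−S)⁺=62.2123, hold=62.0447 ⇒ V=62.2123 exercise | (k=4,j=1): S=90.7117, (K−S)⁺=48.4683, hold=48.3006 ⇒ V=48.4683 exercise | (k=4,j=2): S=106.9100, (K−S)⁺=32.2700, hold=32.5514 ⇒ V=32.5514 continue | (k=4,j=3): S=126.0008, (K−S)⁺=13.1792, hold=17.1292 ⇒ V=17.1292 continue | (k=4,j=4): S=148.5006, (K−S)⁺=0.0000, hold=6.1588 ⇒ V=6.1588 continue  boundary S*=90.7117
step 3: (k=3,j=0): S=83.5576, (K−S)⁺=55.6224, hold=55.4548 ⇒ V=55.6224 exercise | (k=3,j=1): S=98.4784, (K−S)⁺=40.7016, hold=40.6708 ⇒ V=40.7016 exercise | (k=3,j=2): S=116.0635, (K−S)⁺=23.1165, hold=25.0136 ⇒ V=25.0136 continue | (k=3,j=3): S=136.7888, (K−S)⁺=2.3912, hold=11.7746 ⇒ V=11.7746 continue  boundary S*=98.4784
step 2: (k=2,j=0): S=90.7117, (K−S)⁺=48.4683, hold=48.3006 ⇒ V=48.4683 exercise | (k=2,j=1): S=106.9100, (K−S)⁺=32.2700, hold=33.0248 ⇒ V=33.0248 continue | (k=2,j=2): S=126.0008, (K−S)⁺=13.1792, hold=18.5464 ⇒ V=18.5464 continue  boundary S*=90.7117
step 1: (k=1,j=0): S=98.4784, (K−S)⁺=40.7016, hold=40.9010 ⇒ V=40.9010 continue | (k=1,j=1): S=116.0635, (K−S)⁺=23.1165, hold=25.9454 ⇒ V=25.9454 continue  boundary S*=-
step 0: (k=0,j=0): S=106.9100, (K−S)⁺=32.2700, hold=33.5800 ⇒ V=33.5800 continue  boundary S*=-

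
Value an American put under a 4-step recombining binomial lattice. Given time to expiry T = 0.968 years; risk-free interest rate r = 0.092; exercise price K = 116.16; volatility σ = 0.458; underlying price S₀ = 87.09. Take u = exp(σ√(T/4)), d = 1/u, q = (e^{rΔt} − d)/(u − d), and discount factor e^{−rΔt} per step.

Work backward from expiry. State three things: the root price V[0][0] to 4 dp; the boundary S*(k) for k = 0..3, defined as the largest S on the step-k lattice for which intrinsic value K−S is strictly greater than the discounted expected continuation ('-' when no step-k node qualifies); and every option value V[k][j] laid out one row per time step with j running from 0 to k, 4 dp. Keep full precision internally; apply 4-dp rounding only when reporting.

Δt=0.24200, u=1.25271, d=0.79827, q=0.49345, disc=e^(-rΔt)=0.97798
k=4 terminal: V=max(K-S,0) → 80.7952 60.6630 29.0700 0.0000 0.0000
k=3: j=0 S=44.3017 intr=71.8583 cont=69.3007 V=71.8583[EX]; j=1 S=69.5215 intr=46.6385 cont=44.0809 V=46.6385[EX]; j=2 S=109.0982 intr=7.0618 cont=14.4011 V=14.4011[hold]; j=3 S=171.2048 intr=0.0000 cont=0.0000 V=0.0000[hold]  S*(3)=69.5215
k=2: j=0 S=55.4970 intr=60.6630 cont=58.1054 V=60.6630[EX]; j=1 S=87.0900 intr=29.0700 cont=30.0542 V=30.0542[hold]; j=2 S=136.6680 intr=0.0000 cont=7.1342 V=7.1342[hold]  S*(2)=55.4970
k=1: j=0 S=69.5215 intr=46.6385 cont=44.5559 V=46.6385[EX]; j=1 S=109.0982 intr=7.0618 cont=18.3316 V=18.3316[hold]  S*(1)=69.5215
k=0: j=0 S=87.0900 intr=29.0700 cont=31.9510 V=31.9510[hold]  S*(0)=-

price = 31.9510
boundary = - 69.5215 55.4970 69.5215
tree:
31.9510
46.6385 18.3316
60.6630 30.0542 7.1342
71.8583 46.6385 14.4011 0.0000
80.7952 60.6630 29.0700 0.0000 0.0000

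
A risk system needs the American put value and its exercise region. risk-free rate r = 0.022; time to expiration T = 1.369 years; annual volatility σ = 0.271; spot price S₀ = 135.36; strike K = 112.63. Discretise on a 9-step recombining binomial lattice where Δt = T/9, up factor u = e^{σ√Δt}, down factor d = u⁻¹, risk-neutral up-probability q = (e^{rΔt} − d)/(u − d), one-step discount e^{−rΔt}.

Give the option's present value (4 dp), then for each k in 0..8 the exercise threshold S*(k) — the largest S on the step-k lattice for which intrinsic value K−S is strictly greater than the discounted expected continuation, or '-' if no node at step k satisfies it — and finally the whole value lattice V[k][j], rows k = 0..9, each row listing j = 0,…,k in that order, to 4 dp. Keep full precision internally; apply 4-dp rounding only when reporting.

price = 6.0461
boundary = - - - - - 79.7956 71.7921 79.7956 88.6914
tree:
6.0461
9.0004 3.0056
13.0634 4.8236 1.1297
18.4100 7.5753 1.9861 0.2440
25.0725 11.5858 3.4435 0.4794 0.0000
32.8344 17.1469 5.8638 0.9422 0.0000 0.0000
40.8379 24.3517 9.7484 1.8515 0.0000 0.0000 0.0000
48.0386 32.8344 15.6693 3.6385 0.0000 0.0000 0.0000 0.0000
54.5171 40.8379 23.9386 7.1502 0.0000 0.0000 0.0000 0.0000 0.0000
60.3459 48.0386 32.8344 14.0512 0.0000 0.0000 0.0000 0.0000 0.0000 0.0000

params: Δt=0.15211 u=1.11148 d=0.89970 q=0.48943 e^(-rΔt)=0.99666
t_9 payoffs: 60.3459 48.0386 32.8344 14.0512 0.0000 0.0000 0.0000 0.0000 0.0000 0.0000
t_8: node(8,0) S=58.1129 payoff=54.5171 vs cont=54.1409 → 54.5171 [stop]  node(8,1) S=71.7921 payoff=40.8379 vs cont=40.4616 → 40.8379 [stop]  node(8,2) S=88.6914 payoff=23.9386 vs cont=23.5624 → 23.9386 [stop]  node(8,3) S=109.5685 payoff=3.0615 vs cont=7.1502 → 7.1502 [wait]  node(8,4) S=135.3600 payoff=0.0000 vs cont=0.0000 → 0.0000 [wait]  node(8,5) S=167.2226 payoff=0.0000 vs cont=0.0000 → 0.0000 [wait]  node(8,6) S=206.5853 payoff=0.0000 vs cont=0.0000 → 0.0000 [wait]  node(8,7) S=255.2137 payoff=0.0000 vs cont=0.0000 → 0.0000 [wait]  node(8,8) S=315.2887 payoff=0.0000 vs cont=0.0000 → 0.0000 [wait]  ⇒ S*(8)=88.6914
t_7: node(7,0) S=64.5914 payoff=48.0386 vs cont=47.6623 → 48.0386 [stop]  node(7,1) S=79.7956 payoff=32.8344 vs cont=32.4581 → 32.8344 [stop]  node(7,2) S=98.5788 payoff=14.0512 vs cont=15.6693 → 15.6693 [wait]  node(7,3) S=121.7834 payoff=0.0000 vs cont=3.6385 → 3.6385 [wait]  node(7,4) S=150.4501 payoff=0.0000 vs cont=0.0000 → 0.0000 [wait]  node(7,5) S=185.8648 payoff=0.0000 vs cont=0.0000 → 0.0000 [wait]  node(7,6) S=229.6157 payoff=0.0000 vs cont=0.0000 → 0.0000 [wait]  node(7,7) S=283.6653 payoff=0.0000 vs cont=0.0000 → 0.0000 [wait]  ⇒ S*(7)=79.7956
t_6: node(6,0) S=71.7921 payoff=40.8379 vs cont=40.4616 → 40.8379 [stop]  node(6,1) S=88.6914 payoff=23.9386 vs cont=24.3517 → 24.3517 [wait]  node(6,2) S=109.5685 payoff=3.0615 vs cont=9.7484 → 9.7484 [wait]  node(6,3) S=135.3600 payoff=0.0000 vs cont=1.8515 → 1.8515 [wait]  node(6,4) S=167.2226 payoff=0.0000 vs cont=0.0000 → 0.0000 [wait]  node(6,5) S=206.5853 payoff=0.0000 vs cont=0.0000 → 0.0000 [wait]  node(6,6) S=255.2137 payoff=0.0000 vs cont=0.0000 → 0.0000 [wait]  ⇒ S*(6)=71.7921
t_5: node(5,0) S=79.7956 payoff=32.8344 vs cont=32.6596 → 32.8344 [stop]  node(5,1) S=98.5788 payoff=14.0512 vs cont=17.1469 → 17.1469 [wait]  node(5,2) S=121.7834 payoff=0.0000 vs cont=5.8638 → 5.8638 [wait]  node(5,3) S=150.4501 payoff=0.0000 vs cont=0.9422 → 0.9422 [wait]  node(5,4) S=185.8648 payoff=0.0000 vs cont=0.0000 → 0.0000 [wait]  node(5,5) S=229.6157 payoff=0.0000 vs cont=0.0000 → 0.0000 [wait]  ⇒ S*(5)=79.7956
t_4: node(4,0) S=88.6914 payoff=23.9386 vs cont=25.0725 → 25.0725 [wait]  node(4,1) S=109.5685 payoff=3.0615 vs cont=11.5858 → 11.5858 [wait]  node(4,2) S=135.3600 payoff=0.0000 vs cont=3.4435 → 3.4435 [wait]  node(4,3) S=167.2226 payoff=0.0000 vs cont=0.4794 → 0.4794 [wait]  node(4,4) S=206.5853 payoff=0.0000 vs cont=0.0000 → 0.0000 [wait]  ⇒ S*(4)=-
t_3: node(3,0) S=98.5788 payoff=14.0512 vs cont=18.4100 → 18.4100 [wait]  node(3,1) S=121.7834 payoff=0.0000 vs cont=7.5753 → 7.5753 [wait]  node(3,2) S=150.4501 payoff=0.0000 vs cont=1.9861 → 1.9861 [wait]  node(3,3) S=185.8648 payoff=0.0000 vs cont=0.2440 → 0.2440 [wait]  ⇒ S*(3)=-
t_2: node(2,0) S=109.5685 payoff=3.0615 vs cont=13.0634 → 13.0634 [wait]  node(2,1) S=135.3600 payoff=0.0000 vs cont=4.8236 → 4.8236 [wait]  node(2,2) S=167.2226 payoff=0.0000 vs cont=1.1297 → 1.1297 [wait]  ⇒ S*(2)=-
t_1: node(1,0) S=121.7834 payoff=0.0000 vs cont=9.0004 → 9.0004 [wait]  node(1,1) S=150.4501 payoff=0.0000 vs cont=3.0056 → 3.0056 [wait]  ⇒ S*(1)=-
t_0: node(0,0) S=135.3600 payoff=0.0000 vs cont=6.0461 → 6.0461 [wait]  ⇒ S*(0)=-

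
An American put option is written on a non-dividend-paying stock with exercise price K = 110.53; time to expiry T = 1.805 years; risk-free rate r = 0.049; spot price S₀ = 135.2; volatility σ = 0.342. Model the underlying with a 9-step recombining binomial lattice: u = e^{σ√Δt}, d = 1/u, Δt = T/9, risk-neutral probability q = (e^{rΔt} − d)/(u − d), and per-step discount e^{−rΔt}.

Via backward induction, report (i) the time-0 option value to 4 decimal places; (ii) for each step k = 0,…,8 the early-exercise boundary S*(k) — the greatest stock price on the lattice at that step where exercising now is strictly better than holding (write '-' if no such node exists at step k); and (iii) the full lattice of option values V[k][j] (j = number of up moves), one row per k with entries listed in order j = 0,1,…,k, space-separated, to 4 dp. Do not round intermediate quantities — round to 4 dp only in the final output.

price = 8.8994
boundary = - - - - 73.2676 62.8630 73.2676 85.3941 73.2676
tree:
8.8994
13.3178 4.5497
19.3990 7.3527 1.7683
27.3814 11.6074 3.1399 0.3982
37.2624 17.8037 5.4900 0.7946 0.0000
47.6670 26.3449 9.4075 1.5855 0.0000 0.0000
56.5939 37.2624 15.6844 3.1637 0.0000 0.0000 0.0000
64.2532 47.6670 25.1359 6.3130 0.0000 0.0000 0.0000 0.0000
70.8249 56.5939 37.2624 12.5969 0.0000 0.0000 0.0000 0.0000 0.0000
76.4633 64.2532 47.6670 25.1359 0.0000 0.0000 0.0000 0.0000 0.0000 0.0000

Δt=0.20056  u=1.16551  d=0.85799  q=0.49390  discount=0.99022
step 9 (expiry): payoffs max(K−S,0) = 76.4633 64.2532 47.6670 25.1359 0.0000 0.0000 0.0000 0.0000 0.0000 0.0000
step 8: (k=8,j=0): S=39.7051, (K−S)⁺=70.8249, hold=69.7440 ⇒ V=70.8249 exercise | (k=8,j=1): S=53.9361, (K−S)⁺=56.5939, hold=55.5131 ⇒ V=56.5939 exercise | (k=8,j=2): S=73.2676, (K−S)⁺=37.2624, hold=36.1816 ⇒ V=37.2624 exercise | (k=8,j=3): S=99.5278, (K−S)⁺=11.0022, hold=12.5969 ⇒ V=12.5969 continue | (k=8,j=4): S=135.2000, (K−S)⁺=0.0000, hold=0.0000 ⇒ V=0.0000 continue | (k=8,j=5): S=183.6577, (K−S)⁺=0.0000, hold=0.0000 ⇒ V=0.0000 continue | (k=8,j=6): S=249.4834, (K−S)⁺=0.0000, hold=0.0000 ⇒ V=0.0000 continue | (k=8,j=7): S=338.9021, (K−S)⁺=0.0000, hold=0.0000 ⇒ V=0.0000 continue | (k=8,j=8): S=460.3697, (K−S)⁺=0.0000, hold=0.0000 ⇒ V=0.0000 continue  boundary S*=73.2676
step 7: (k=7,j=0): S=46.2768, (K−S)⁺=64.2532, hold=63.1724 ⇒ V=64.2532 exercise | (k=7,j=1): S=62.8630, (K−S)⁺=47.6670, hold=46.5861 ⇒ V=47.6670 exercise | (k=7,j=2): S=85.3941, (K−S)⁺=25.1359, hold=24.8349 ⇒ V=25.1359 exercise | (k=7,j=3): S=116.0007, (K−S)⁺=0.0000, hold=6.3130 ⇒ V=6.3130 continue | (k=7,j=4): S=157.5770, (K−S)⁺=0.0000, hold=0.0000 ⇒ V=0.0000 continue | (k=7,j=5): S=214.0550, (K−S)⁺=0.0000, hold=0.0000 ⇒ V=0.0000 continue | (k=7,j=6): S=290.7756, (K−S)⁺=0.0000, hold=0.0000 ⇒ V=0.0000 continue | (k=7,j=7): S=394.9940, (K−S)⁺=0.0000, hold=0.0000 ⇒ V=0.0000 continue  boundary S*=85.3941
step 6: (k=6,j=0): S=53.9361, (K−S)⁺=56.5939, hold=55.5131 ⇒ V=56.5939 exercise | (k=6,j=1): S=73.2676, (K−S)⁺=37.2624, hold=36.1816 ⇒ V=37.2624 exercise | (k=6,j=2): S=99.5278, (K−S)⁺=11.0022, hold=15.6844 ⇒ V=15.6844 continue | (k=6,j=3): S=135.2000, (K−S)⁺=0.0000, hold=3.1637 ⇒ V=3.1637 continue | (k=6,j=4): S=183.6577, (K−S)⁺=0.0000, hold=0.0000 ⇒ V=0.0000 continue | (k=6,j=5): S=249.4834, (K−S)⁺=0.0000, hold=0.0000 ⇒ V=0.0000 continue | (k=6,j=6): S=338.9021, (K−S)⁺=0.0000, hold=0.0000 ⇒ V=0.0000 continue  boundary S*=73.2676
step 5: (k=5,j=0): S=62.8630, (K−S)⁺=47.6670, hold=46.5861 ⇒ V=47.6670 exercise | (k=5,j=1): S=85.3941, (K−S)⁺=25.1359, hold=26.3449 ⇒ V=26.3449 continue | (k=5,j=2): S=116.0007, (K−S)⁺=0.0000, hold=9.4075 ⇒ V=9.4075 continue | (k=5,j=3): S=157.5770, (K−S)⁺=0.0000, hold=1.5855 ⇒ V=1.5855 continue | (k=5,j=4): S=214.0550, (K−S)⁺=0.0000, hold=0.0000 ⇒ V=0.0000 continue | (k=5,j=5): S=290.7756, (K−S)⁺=0.0000, hold=0.0000 ⇒ V=0.0000 continue  boundary S*=62.8630
step 4: (k=4,j=0): S=73.2676, (K−S)⁺=37.2624, hold=36.7728 ⇒ V=37.2624 exercise | (k=4,j=1): S=99.5278, (K−S)⁺=11.0022, hold=17.8037 ⇒ V=17.8037 continue | (k=4,j=2): S=135.2000, (K−S)⁺=0.0000, hold=5.4900 ⇒ V=5.4900 continue | (k=4,j=3): S=183.6577, (K−S)⁺=0.0000, hold=0.7946 ⇒ V=0.7946 continue | (k=4,j=4): S=249.4834, (K−S)⁺=0.0000, hold=0.0000 ⇒ V=0.0000 continue  boundary S*=73.2676
step 3: (k=3,j=0): S=85.3941, (K−S)⁺=25.1359, hold=27.3814 ⇒ V=27.3814 continue | (k=3,j=1): S=116.0007, (K−S)⁺=0.0000, hold=11.6074 ⇒ V=11.6074 continue | (k=3,j=2): S=157.5770, (K−S)⁺=0.0000, hold=3.1399 ⇒ V=3.1399 continue | (k=3,j=3): S=214.0550, (K−S)⁺=0.0000, hold=0.3982 ⇒ V=0.3982 continue  boundary S*=-
step 2: (k=2,j=0): S=99.5278, (K−S)⁺=11.0022, hold=19.3990 ⇒ V=19.3990 continue | (k=2,j=1): S=135.2000, (K−S)⁺=0.0000, hold=7.3527 ⇒ V=7.3527 continue | (k=2,j=2): S=183.6577, (K−S)⁺=0.0000, hold=1.7683 ⇒ V=1.7683 continue  boundary S*=-
step 1: (k=1,j=0): S=116.0007, (K−S)⁺=0.0000, hold=13.3178 ⇒ V=13.3178 continue | (k=1,j=1): S=157.5770, (K−S)⁺=0.0000, hold=4.5497 ⇒ V=4.5497 continue  boundary S*=-
step 0: (k=0,j=0): S=135.2000, (K−S)⁺=0.0000, hold=8.8994 ⇒ V=8.8994 continue  boundary S*=-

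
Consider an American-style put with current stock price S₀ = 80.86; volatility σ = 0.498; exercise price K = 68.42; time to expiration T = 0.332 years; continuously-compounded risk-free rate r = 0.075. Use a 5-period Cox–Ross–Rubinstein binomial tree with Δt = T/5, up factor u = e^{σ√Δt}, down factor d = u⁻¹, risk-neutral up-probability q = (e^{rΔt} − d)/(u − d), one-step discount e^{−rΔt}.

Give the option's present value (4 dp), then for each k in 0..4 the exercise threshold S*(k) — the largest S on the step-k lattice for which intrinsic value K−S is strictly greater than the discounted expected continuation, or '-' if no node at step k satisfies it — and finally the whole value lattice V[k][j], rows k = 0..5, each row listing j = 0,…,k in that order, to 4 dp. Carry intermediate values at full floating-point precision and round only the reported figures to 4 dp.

price = 3.1150
boundary = - - - - 48.3960
tree:
3.1150
5.2445 0.9070
8.5911 1.7782 0.0000
13.5282 3.4859 0.0000 0.0000
20.0240 6.8340 0.0000 0.0000 0.0000
25.8525 13.3975 0.0000 0.0000 0.0000 0.0000

Δt=0.06640  u=1.13692  d=0.87957  q=0.48736  discount=0.99503
step 5 (expiry): payoffs max(K−S,0) = 25.8525 13.3975 0.0000 0.0000 0.0000 0.0000
step 4: (k=4,j=0): S=48.3960, (K−S)⁺=20.0240, hold=19.6841 ⇒ V=20.0240 exercise | (k=4,j=1): S=62.5564, (K−S)⁺=5.8636, hold=6.8340 ⇒ V=6.8340 continue | (k=4,j=2): S=80.8600, (K−S)⁺=0.0000, hold=0.0000 ⇒ V=0.0000 continue | (k=4,j=3): S=104.5192, (K−S)⁺=0.0000, hold=0.0000 ⇒ V=0.0000 continue | (k=4,j=4): S=135.1009, (K−S)⁺=0.0000, hold=0.0000 ⇒ V=0.0000 continue  boundary S*=48.3960
step 3: (k=3,j=0): S=55.0225, (K−S)⁺=13.3975, hold=13.5282 ⇒ V=13.5282 continue | (k=3,j=1): S=71.1218, (K−S)⁺=0.0000, hold=3.4859 ⇒ V=3.4859 continue | (k=3,j=2): S=91.9316, (K−S)⁺=0.0000, hold=0.0000 ⇒ V=0.0000 continue | (k=3,j=3): S=118.8303, (K−S)⁺=0.0000, hold=0.0000 ⇒ V=0.0000 continue  boundary S*=-
step 2: (k=2,j=0): S=62.5564, (K−S)⁺=5.8636, hold=8.5911 ⇒ V=8.5911 continue | (k=2,j=1): S=80.8600, (K−S)⁺=0.0000, hold=1.7782 ⇒ V=1.7782 continue | (k=2,j=2): S=104.5192, (K−S)⁺=0.0000, hold=0.0000 ⇒ V=0.0000 continue  boundary S*=-
step 1: (k=1,j=0): S=71.1218, (K−S)⁺=0.0000, hold=5.2445 ⇒ V=5.2445 continue | (k=1,j=1): S=91.9316, (K−S)⁺=0.0000, hold=0.9070 ⇒ V=0.9070 continue  boundary S*=-
step 0: (k=0,j=0): S=80.8600, (K−S)⁺=0.0000, hold=3.1150 ⇒ V=3.1150 continue  boundary S*=-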